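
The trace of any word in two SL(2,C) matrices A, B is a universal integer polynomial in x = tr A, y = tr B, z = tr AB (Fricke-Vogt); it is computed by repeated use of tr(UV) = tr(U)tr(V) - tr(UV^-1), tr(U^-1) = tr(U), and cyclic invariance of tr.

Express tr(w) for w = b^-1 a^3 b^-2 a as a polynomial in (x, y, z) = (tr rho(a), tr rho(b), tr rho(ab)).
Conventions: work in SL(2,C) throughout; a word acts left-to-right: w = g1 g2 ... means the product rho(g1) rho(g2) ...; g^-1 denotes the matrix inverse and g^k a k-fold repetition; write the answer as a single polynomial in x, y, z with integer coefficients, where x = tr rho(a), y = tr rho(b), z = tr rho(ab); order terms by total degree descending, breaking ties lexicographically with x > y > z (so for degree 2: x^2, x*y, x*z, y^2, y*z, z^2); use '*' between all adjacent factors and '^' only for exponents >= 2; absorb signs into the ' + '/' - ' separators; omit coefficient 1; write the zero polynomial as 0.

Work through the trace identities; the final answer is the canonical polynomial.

tr(a^2) = tr(a) tr(a) - tr(1) = x^2 - 2
tr(a^3) = tr(a) tr(a^2) - tr(a) = x^3 - 3*x
tr(a^4) = tr(a) tr(a^3) - tr(a^2) = x^4 - 4*x^2 + 2
reduce: tr(a b a) = tr(a) tr(b a) - tr(b) = x*z - y
so tr(a^2 b a) = tr(a) tr(a b a) - tr(a b) = x^2*z - x*y - z
reduce: tr(a^4 b) = tr(a) tr(a^2 b a) - tr(a^2 b) = x^3*z - x^2*y - 2*x*z + y
reduce: tr(a b^-1 a^3) = tr(a^4) tr(b) - tr(a^4 b) = x^4*y - x^3*z - 3*x^2*y + 2*x*z + y
tr(b a b a) = tr(a b) tr(a b) - tr(1) = z^2 - 2
so tr(b a b) = tr(b) tr(a b) - tr(a) = y*z - x
tr(b a b a^2) = tr(a) tr(b a b a) - tr(b a b) = x*z^2 - y*z - x
tr(a^3 b a b) = tr(a) tr(b a b a^2) - tr(b a b a) = x^2*z^2 - x*y*z - x^2 - z^2 + 2
so tr(a b^-1 a^3 b) = tr(a^3 b a) tr(b) - tr(a^3 b a b) = x^3*y*z - x^2*y^2 - x^2*z^2 - x*y*z + x^2 + y^2 + z^2 - 2
so tr(a b^-1 a^3 b^-1) = tr(a b^-1 a^3) tr(b) - tr(a b^-1 a^3 b) = x^4*y^2 - 2*x^3*y*z - 2*x^2*y^2 + x^2*z^2 + 3*x*y*z - x^2 - z^2 + 2
tr(b^-1 a^3 b^-2 a) = tr(a b^-1 a^3 b^-1) tr(b) - tr(a b^-1 a^3) = x^4*y^3 - 2*x^3*y^2*z - x^4*y - 2*x^2*y^3 + x^2*y*z^2 + x^3*z + 3*x*y^2*z + 2*x^2*y - y*z^2 - 2*x*z + y

x^4*y^3 - 2*x^3*y^2*z - x^4*y - 2*x^2*y^3 + x^2*y*z^2 + x^3*z + 3*x*y^2*z + 2*x^2*y - y*z^2 - 2*x*z + y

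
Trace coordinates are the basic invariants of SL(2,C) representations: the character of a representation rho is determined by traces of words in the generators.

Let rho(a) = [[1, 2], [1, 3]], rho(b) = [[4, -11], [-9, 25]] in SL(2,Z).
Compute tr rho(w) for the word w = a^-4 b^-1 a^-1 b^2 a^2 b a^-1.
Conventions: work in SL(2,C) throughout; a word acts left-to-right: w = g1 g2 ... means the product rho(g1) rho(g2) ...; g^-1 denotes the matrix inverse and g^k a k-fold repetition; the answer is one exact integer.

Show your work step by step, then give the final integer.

2536752455

rho(a^-1) = [[3, -2], [-1, 1]]
... * rho(a^-1) = [[3, -2], [-1, 1]]  ->  [[11, -8], [-4, 3]]
... * rho(a^-1) = [[3, -2], [-1, 1]]  ->  [[41, -30], [-15, 11]]
... * rho(a^-1) = [[3, -2], [-1, 1]]  ->  [[153, -112], [-56, 41]]
... * rho(b^-1) = [[25, 11], [9, 4]]  ->  [[2817, 1235], [-1031, -452]]
... * rho(a^-1) = [[3, -2], [-1, 1]]  ->  [[7216, -4399], [-2641, 1610]]
... * rho(b) = [[4, -11], [-9, 25]]  ->  [[68455, -189351], [-25054, 69301]]
... * rho(b) = [[4, -11], [-9, 25]]  ->  [[1977979, -5486780], [-723925, 2008119]]
... * rho(a) = [[1, 2], [1, 3]]  ->  [[-3508801, -12504382], [1284194, 4576507]]
... * rho(a) = [[1, 2], [1, 3]]  ->  [[-16013183, -44530748], [5860701, 16297909]]
... * rho(b) = [[4, -11], [-9, 25]]  ->  [[336724000, -937123687], [-123238377, 342980014]]
... * rho(a^-1) = [[3, -2], [-1, 1]]  ->  [[1947295687, -1610571687], [-712695145, 589456768]]
tr = 1947295687 + 589456768 = 2536752455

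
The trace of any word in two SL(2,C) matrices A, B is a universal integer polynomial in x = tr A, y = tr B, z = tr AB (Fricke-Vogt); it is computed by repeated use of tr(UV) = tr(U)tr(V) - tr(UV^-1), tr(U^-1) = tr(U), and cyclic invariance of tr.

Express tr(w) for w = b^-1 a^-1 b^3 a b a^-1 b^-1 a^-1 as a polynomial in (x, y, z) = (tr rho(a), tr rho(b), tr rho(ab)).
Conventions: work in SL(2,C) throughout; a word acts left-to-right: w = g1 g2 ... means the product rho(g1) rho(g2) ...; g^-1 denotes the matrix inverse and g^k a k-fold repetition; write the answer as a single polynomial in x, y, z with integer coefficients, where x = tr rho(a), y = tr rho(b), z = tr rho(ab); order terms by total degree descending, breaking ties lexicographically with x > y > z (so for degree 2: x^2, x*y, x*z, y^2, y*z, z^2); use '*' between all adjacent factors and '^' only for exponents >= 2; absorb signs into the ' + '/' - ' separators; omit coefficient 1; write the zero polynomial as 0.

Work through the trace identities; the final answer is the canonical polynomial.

and trace(b^2) = trace(b) * trace(b) - trace(1)   [square of b] = y^2 - 2
trace(b^3) = trace(b) * trace(b^2) - trace(b)   [square of b] = y^3 - 3*y
trace(b a b) = trace(b) * trace(a b) - trace(a)   [square of b] = y*z - x
and trace(a b^3) = trace(b) * trace(b a b) - trace(b a)   [square of b] = y^2*z - x*y - z
next, trace(b^3 a b) = trace(b) * trace(a b^3) - trace(a b^2)   [square of b] = y^3*z - x*y^2 - 2*y*z + x
next, trace(a b a b) = trace(a b) * trace(a b) - trace(1)   [split at a repeated a] = z^2 - 2
next, trace(a b a) = trace(a) * trace(b a) - trace(b)   [square of a] = x*z - y
trace(b a b a b) = trace(b) * trace(a b a b) - trace(a b a)   [square of b] = y*z^2 - x*z - y
trace(b^2 a b a b) = trace(b) * trace(b a b a b) - trace(b a b a)   [square of b] = y^2*z^2 - x*y*z - y^2 - z^2 + 2
trace(b^3 a b a b) = trace(b) * trace(b^2 a b a b) - trace(b^2 a b a)   [square of b] = y^3*z^2 - x*y^2*z - y^3 - 2*y*z^2 + x*z + 3*y
and trace(a b a b a b) = trace(b a) * trace(b a b a) - trace(b^-1 a^-1)   [split at a repeated b] = z^3 - 3*z
trace(a b a b a) = trace(a) * trace(b a b a) - trace(b a b)   [square of a] = x*z^2 - y*z - x
trace(a b a b a b^2) = trace(b) * trace(a b a b a b) - trace(a b a b a)   [square of b] = y*z^3 - x*z^2 - 2*y*z + x
trace(b^3 a b a b a) = trace(b) * trace(a b a b a b^2) - trace(a b a b a b)   [square of b] = y^2*z^3 - x*y*z^2 - 2*y^2*z - z^3 + x*y + 3*z
trace(a^-1 b^3 a b a b) = trace(b^3 a b a b) * trace(a) - trace(b^3 a b a b a)   [inverse elimination on a] = x*y^3*z^2 - x^2*y^2*z - y^2*z^3 - x*y^3 - x*y*z^2 + x^2*z + 2*y^2*z + z^3 + 2*x*y - 3*z
trace(b^-1 a^-1 b^3 a b a) = trace(a^-1 b^3 a b a) * trace(b) - trace(a^-1 b^3 a b a b)   [inverse elimination on b] = -x*y^3*z^2 + x^2*y^2*z + y^4*z + y^2*z^3 + x*y*z^2 - x^2*z - 4*y^2*z - z^3 - x*y + 3*z
trace(b^3 a b a^-1 b^-1 a^-1) = trace(b^-1 a^-1 b^3 a b) * trace(a) - trace(b^-1 a^-1 b^3 a b a)   [inverse elimination on a] = x*y^3*z^2 - x^2*y^2*z - y^4*z - y^2*z^3 + x*y^3 - x*y*z^2 + x^2*z + 4*y^2*z + z^3 - 2*x*y - 3*z
next, trace(b^2 a b a^-1) = trace(b^2 a b) * trace(a) - trace(b^2 a b a)   [inverse elimination on a] = x*y^2*z - x^2*y - y*z^2 + y
trace(a^-1 b^3 a b a^-1 b^-1 a^-1) = trace(b^3 a b a^-1 b^-1 a^-1) * trace(a) - trace(b^3 a b a^-1 b^-1)   [inverse elimination on a] = x^2*y^3*z^2 - x^3*y^2*z - x*y^4*z - x*y^2*z^3 + x^2*y^3 - x^2*y*z^2 + x^3*z + 3*x*y^2*z + x*z^3 - x^2*y + y*z^2 - 3*x*z - y
trace(a^-1 b^3 a b) = trace(b^3 a b) * trace(a) - trace(b^3 a b a)   [inverse elimination on a] = x*y^3*z - x^2*y^2 - y^2*z^2 - x*y*z + x^2 + y^2 + z^2 - 2
trace(a^-1 b^3 a b a^-1) = trace(a^-1 b^3 a b) * trace(a) - trace(a^-1 b^3 a b a)   [inverse elimination on a] = x^2*y^3*z - x^3*y^2 - x*y^2*z^2 - x^2*y*z - y^3*z + x^3 + 2*x*y^2 + x*z^2 + 2*y*z - 3*x
next, trace(b^4 a b) = trace(b) * trace(b^2 a b^2) - trace(b^2 a b)   [square of b] = y^4*z - x*y^3 - 3*y^2*z + 2*x*y + z
next, trace(a^2) = trace(a) * trace(a) - trace(1)   [square of a] = x^2 - 2
trace(b a^2 b) = trace(b) * trace(a^2 b) - trace(a^2)   [square of b] = x*y*z - x^2 - y^2 + 2
trace(a b^3 a) = trace(b) * trace(b a^2 b) - trace(b a^2)   [square of b] = x*y^2*z - x^2*y - y^3 - x*z + 3*y
and trace(b a b^2 a b^2) = trace(b) * trace(a b^3 a b) - trace(a b^3 a)   [square of b] = y^3*z^2 - 2*x*y^2*z + x^2*y - y*z^2 + x*z - y
and trace(b a b^2 a b) = trace(b) * trace(a b^2 a b) - trace(a b^2 a)   [square of b] = y^2*z^2 - 2*x*y*z + x^2 - 2
trace(b a b^4 a b) = trace(b) * trace(b a b^2 a b^2) - trace(b a b^2 a b)   [square of b] = y^4*z^2 - 2*x*y^3*z + x^2*y^2 - 2*y^2*z^2 + 3*x*y*z - x^2 - y^2 + 2
and trace(b a b^4 a b a) = trace(b) * trace(b a b a b a b^2) - trace(b a b a b a b)   [square of b] = y^3*z^3 - x*y^2*z^2 - 2*y^3*z - 2*y*z^3 + x*y^2 + x*z^2 + 5*y*z - x
next, trace(a b^4 a b a^-1 b) = trace(b a b^4 a b) * trace(a) - trace(b a b^4 a b a)   [inverse elimination on a] = x*y^4*z^2 - 2*x^2*y^3*z - y^3*z^3 + x^3*y^2 - x*y^2*z^2 + 3*x^2*y*z + 2*y^3*z + 2*y*z^3 - x^3 - 2*x*y^2 - x*z^2 - 5*y*z + 3*x
trace(b^3 a b a^-1 b^-1 a b) = trace(a b^4 a b a^-1) * trace(b) - trace(a b^4 a b a^-1 b)   [inverse elimination on b] = -x*y^4*z^2 + 2*x^2*y^3*z + y^5*z + y^3*z^3 - x^3*y^2 - x*y^4 + x*y^2*z^2 - 3*x^2*y*z - 5*y^3*z - 2*y*z^3 + x^3 + 4*x*y^2 + x*z^2 + 6*y*z - 3*x
next, trace(b a^2 b a b) = trace(a) * trace(b a b^2 a) - trace(b a b^2)   [square of a] = x*y*z^2 - x^2*z - y^2*z + z
and trace(a b a b^3 a) = trace(b) * trace(b a^2 b a b) - trace(b a^2 b a)   [square of b] = x*y^2*z^2 - x^2*y*z - y^3*z - x*z^2 + 2*y*z + x
and trace(b a b a b^3 a b) = trace(b) * trace(a b a b^3 a b) - trace(a b a b^3 a)   [square of b] = y^3*z^3 - 2*x*y^2*z^2 + x^2*y*z - y^3*z - y*z^3 + x*y^2 + x*z^2 + y*z - x
trace(a b a b a b a b) = trace(a b) * trace(a b a b a b) - trace(a^-1 b^-1 a^-1 b^-1)   [split at a repeated a] = z^4 - 4*z^2 + 2
trace(a b a b a b a) = trace(a) * trace(b a b a b a) - trace(b a b a b)   [square of a] = x*z^3 - y*z^2 - 2*x*z + y
trace(b a b a b a b a b) = trace(b) * trace(a b a b a b a b) - trace(a b a b a b a)   [square of b] = y*z^4 - x*z^3 - 3*y*z^2 + 2*x*z + y
trace(b a b a b^3 a b a) = trace(b) * trace(b a b a b a b a b) - trace(b a b a b a b a)   [square of b] = y^2*z^4 - x*y*z^3 - 3*y^2*z^2 - z^4 + 2*x*y*z + y^2 + 4*z^2 - 2
and trace(a b a b^3 a b a^-1 b) = trace(b a b a b^3 a b) * trace(a) - trace(b a b a b^3 a b a)   [inverse elimination on a] = x*y^3*z^3 - 2*x^2*y^2*z^2 - y^2*z^4 + x^3*y*z - x*y^3*z + x^2*y^2 + x^2*z^2 + 3*y^2*z^2 + z^4 - x*y*z - x^2 - y^2 - 4*z^2 + 2
next, trace(b^3 a b a^-1 b^-1 a b a) = trace(a b a b^3 a b a^-1) * trace(b) - trace(a b a b^3 a b a^-1 b)   [inverse elimination on b] = -x*y^3*z^3 + 2*x^2*y^2*z^2 + y^4*z^2 + y^2*z^4 - x^3*y*z - x*y^3*z - x^2*z^2 - 4*y^2*z^2 - z^4 + 2*x*y*z + x^2 + 4*z^2 - 2
and trace(b a^-1 b^3 a b a^-1 b^-1 a) = trace(b^3 a b a^-1 b^-1 a b) * trace(a) - trace(b^3 a b a^-1 b^-1 a b a)   [inverse elimination on a] = -x^2*y^4*z^2 + 2*x^3*y^3*z + x*y^5*z + 2*x*y^3*z^3 - x^4*y^2 - x^2*y^4 - x^2*y^2*z^2 - y^4*z^2 - y^2*z^4 - 2*x^3*y*z - 4*x*y^3*z - 2*x*y*z^3 + x^4 + 4*x^2*y^2 + 2*x^2*z^2 + 4*y^2*z^2 + z^4 + 4*x*y*z - 4*x^2 - 4*z^2 + 2
trace(a^-1 b^3 a b a^-1 b^-1 a^-1 b) = trace(b a^-1 b^3 a b a^-1 b^-1) * trace(a) - trace(b a^-1 b^3 a b a^-1 b^-1 a)   [inverse elimination on a] = x^2*y^4*z^2 - x^3*y^3*z - x*y^5*z - 2*x*y^3*z^3 + x^2*y^4 + y^4*z^2 + y^2*z^4 + x^3*y*z + 3*x*y^3*z + 2*x*y*z^3 - 2*x^2*y^2 - x^2*z^2 - 4*y^2*z^2 - z^4 - 2*x*y*z + x^2 + 4*z^2 - 2
trace(b^-1 a^-1 b^3 a b a^-1 b^-1 a^-1) = trace(a^-1 b^3 a b a^-1 b^-1 a^-1) * trace(b) - trace(a^-1 b^3 a b a^-1 b^-1 a^-1 b)   [inverse elimination on b] = x*y^3*z^3 - x^2*y^2*z^2 - y^4*z^2 - y^2*z^4 - x*y*z^3 + x^2*y^2 + x^2*z^2 + 5*y^2*z^2 + z^4 - x*y*z - x^2 - y^2 - 4*z^2 + 2

x*y^3*z^3 - x^2*y^2*z^2 - y^4*z^2 - y^2*z^4 - x*y*z^3 + x^2*y^2 + x^2*z^2 + 5*y^2*z^2 + z^4 - x*y*z - x^2 - y^2 - 4*z^2 + 2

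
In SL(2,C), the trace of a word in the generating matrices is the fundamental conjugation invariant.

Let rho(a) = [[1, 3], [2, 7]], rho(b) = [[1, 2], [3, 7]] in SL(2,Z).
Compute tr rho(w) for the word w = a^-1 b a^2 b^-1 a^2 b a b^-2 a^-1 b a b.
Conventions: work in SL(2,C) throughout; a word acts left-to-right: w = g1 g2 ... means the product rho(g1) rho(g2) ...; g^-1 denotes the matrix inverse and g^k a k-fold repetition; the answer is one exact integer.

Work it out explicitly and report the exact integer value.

rho(a^-1) = [[7, -3], [-2, 1]]
... * rho(b) = [[1, 2], [3, 7]]  ->  [[-2, -7], [1, 3]]
... * rho(a) = [[1, 3], [2, 7]]  ->  [[-16, -55], [7, 24]]
... * rho(a) = [[1, 3], [2, 7]]  ->  [[-126, -433], [55, 189]]
... * rho(b^-1) = [[7, -2], [-3, 1]]  ->  [[417, -181], [-182, 79]]
... * rho(a) = [[1, 3], [2, 7]]  ->  [[55, -16], [-24, 7]]
... * rho(a) = [[1, 3], [2, 7]]  ->  [[23, 53], [-10, -23]]
... * rho(b) = [[1, 2], [3, 7]]  ->  [[182, 417], [-79, -181]]
... * rho(a) = [[1, 3], [2, 7]]  ->  [[1016, 3465], [-441, -1504]]
... * rho(b^-1) = [[7, -2], [-3, 1]]  ->  [[-3283, 1433], [1425, -622]]
... * rho(b^-1) = [[7, -2], [-3, 1]]  ->  [[-27280, 7999], [11841, -3472]]
... * rho(a^-1) = [[7, -3], [-2, 1]]  ->  [[-206958, 89839], [89831, -38995]]
... * rho(b) = [[1, 2], [3, 7]]  ->  [[62559, 214957], [-27154, -93303]]
... * rho(a) = [[1, 3], [2, 7]]  ->  [[492473, 1692376], [-213760, -734583]]
... * rho(b) = [[1, 2], [3, 7]]  ->  [[5569601, 12831578], [-2417509, -5569601]]
tr = 5569601 + -5569601 = 0

0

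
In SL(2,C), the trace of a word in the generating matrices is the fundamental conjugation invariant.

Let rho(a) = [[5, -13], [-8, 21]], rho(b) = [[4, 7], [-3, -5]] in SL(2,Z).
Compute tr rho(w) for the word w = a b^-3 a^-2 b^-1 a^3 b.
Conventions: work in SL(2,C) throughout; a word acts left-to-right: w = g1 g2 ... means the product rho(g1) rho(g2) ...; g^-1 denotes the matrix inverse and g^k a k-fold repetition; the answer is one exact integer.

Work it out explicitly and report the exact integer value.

rho(a) = [[5, -13], [-8, 21]]
... * rho(b^-1) = [[-5, -7], [3, 4]]  ->  [[-64, -87], [103, 140]]
... * rho(b^-1) = [[-5, -7], [3, 4]]  ->  [[59, 100], [-95, -161]]
... * rho(b^-1) = [[-5, -7], [3, 4]]  ->  [[5, -13], [-8, 21]]
... * rho(a^-1) = [[21, 13], [8, 5]]  ->  [[1, 0], [0, 1]]
... * rho(a^-1) = [[21, 13], [8, 5]]  ->  [[21, 13], [8, 5]]
... * rho(b^-1) = [[-5, -7], [3, 4]]  ->  [[-66, -95], [-25, -36]]
... * rho(a) = [[5, -13], [-8, 21]]  ->  [[430, -1137], [163, -431]]
... * rho(a) = [[5, -13], [-8, 21]]  ->  [[11246, -29467], [4263, -11170]]
... * rho(a) = [[5, -13], [-8, 21]]  ->  [[291966, -765005], [110675, -289989]]
... * rho(b) = [[4, 7], [-3, -5]]  ->  [[3462879, 5868787], [1312667, 2224670]]
tr = 3462879 + 2224670 = 5687549

5687549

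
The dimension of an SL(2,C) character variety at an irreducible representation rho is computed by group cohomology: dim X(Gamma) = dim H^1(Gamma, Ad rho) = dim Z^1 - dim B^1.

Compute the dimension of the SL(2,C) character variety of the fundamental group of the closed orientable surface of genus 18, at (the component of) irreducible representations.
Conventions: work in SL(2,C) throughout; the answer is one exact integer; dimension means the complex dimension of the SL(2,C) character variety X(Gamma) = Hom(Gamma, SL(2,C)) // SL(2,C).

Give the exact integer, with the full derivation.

102

Gamma = pi_1(Sigma_18) = < a_1, b_1, ..., a_18, b_18 | prod [a_i, b_i] > has 2g = 36 generators and 1 relator.
A cocycle assigns one sl_2 vector per generator subject to the relator condition d_2(z) = 0: dim of the unconstrained space is 3*2g = 108.
d_2 is surjective at irreducible rho (its cokernel H^2 is dual to H^0 = 0), so dim Z^1 = 108 - 3 = 105.
Coboundaries contribute dim B^1 = 3 (injective at irreducible rho).
dim H^1 = 105 - 3 = 102 = dim X.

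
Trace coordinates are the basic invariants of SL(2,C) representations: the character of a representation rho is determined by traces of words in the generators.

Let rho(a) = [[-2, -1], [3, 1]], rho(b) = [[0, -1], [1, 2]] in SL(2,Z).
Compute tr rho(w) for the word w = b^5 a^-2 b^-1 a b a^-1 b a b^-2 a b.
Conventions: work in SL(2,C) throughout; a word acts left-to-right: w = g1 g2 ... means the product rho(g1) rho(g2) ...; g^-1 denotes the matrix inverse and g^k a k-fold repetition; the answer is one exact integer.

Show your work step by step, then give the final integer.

16

rho(b) = [[0, -1], [1, 2]]
... * rho(b) = [[0, -1], [1, 2]]  ->  [[-1, -2], [2, 3]]
... * rho(b) = [[0, -1], [1, 2]]  ->  [[-2, -3], [3, 4]]
... * rho(b) = [[0, -1], [1, 2]]  ->  [[-3, -4], [4, 5]]
... * rho(b) = [[0, -1], [1, 2]]  ->  [[-4, -5], [5, 6]]
... * rho(a^-1) = [[1, 1], [-3, -2]]  ->  [[11, 6], [-13, -7]]
... * rho(a^-1) = [[1, 1], [-3, -2]]  ->  [[-7, -1], [8, 1]]
... * rho(b^-1) = [[2, 1], [-1, 0]]  ->  [[-13, -7], [15, 8]]
... * rho(a) = [[-2, -1], [3, 1]]  ->  [[5, 6], [-6, -7]]
... * rho(b) = [[0, -1], [1, 2]]  ->  [[6, 7], [-7, -8]]
... * rho(a^-1) = [[1, 1], [-3, -2]]  ->  [[-15, -8], [17, 9]]
... * rho(b) = [[0, -1], [1, 2]]  ->  [[-8, -1], [9, 1]]
... * rho(a) = [[-2, -1], [3, 1]]  ->  [[13, 7], [-15, -8]]
... * rho(b^-1) = [[2, 1], [-1, 0]]  ->  [[19, 13], [-22, -15]]
... * rho(b^-1) = [[2, 1], [-1, 0]]  ->  [[25, 19], [-29, -22]]
... * rho(a) = [[-2, -1], [3, 1]]  ->  [[7, -6], [-8, 7]]
... * rho(b) = [[0, -1], [1, 2]]  ->  [[-6, -19], [7, 22]]
tr = -6 + 22 = 16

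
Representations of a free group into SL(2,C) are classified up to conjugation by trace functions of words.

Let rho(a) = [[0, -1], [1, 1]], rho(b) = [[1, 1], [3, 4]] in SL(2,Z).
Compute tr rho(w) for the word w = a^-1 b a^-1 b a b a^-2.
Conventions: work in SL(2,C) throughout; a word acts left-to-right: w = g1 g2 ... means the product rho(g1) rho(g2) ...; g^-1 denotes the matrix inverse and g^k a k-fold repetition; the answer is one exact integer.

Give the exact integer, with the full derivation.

-30

rho(a^-1) = [[1, 1], [-1, 0]]
... * rho(b) = [[1, 1], [3, 4]]  ->  [[4, 5], [-1, -1]]
... * rho(a^-1) = [[1, 1], [-1, 0]]  ->  [[-1, 4], [0, -1]]
... * rho(b) = [[1, 1], [3, 4]]  ->  [[11, 15], [-3, -4]]
... * rho(a) = [[0, -1], [1, 1]]  ->  [[15, 4], [-4, -1]]
... * rho(b) = [[1, 1], [3, 4]]  ->  [[27, 31], [-7, -8]]
... * rho(a^-1) = [[1, 1], [-1, 0]]  ->  [[-4, 27], [1, -7]]
... * rho(a^-1) = [[1, 1], [-1, 0]]  ->  [[-31, -4], [8, 1]]
tr = -31 + 1 = -30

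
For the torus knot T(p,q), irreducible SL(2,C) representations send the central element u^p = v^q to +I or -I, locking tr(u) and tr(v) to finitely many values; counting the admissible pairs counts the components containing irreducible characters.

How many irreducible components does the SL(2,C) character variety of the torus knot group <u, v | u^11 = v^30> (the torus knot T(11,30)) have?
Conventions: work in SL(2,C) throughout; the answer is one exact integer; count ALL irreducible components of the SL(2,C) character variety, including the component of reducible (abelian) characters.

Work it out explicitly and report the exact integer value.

Gamma = < u, v | u^11 = v^30 > (torus knot T(11,30)); the central element u^11 = v^30 acts as +I or -I in any irreducible SL(2,C) representation.
So on each irreducible component the traces are pinned: tr(u) = 2*cos(pi*alpha/11) with 1 <= alpha <= 10, tr(v) = 2*cos(pi*beta/30) with 1 <= beta <= 29.
The two central values (-1)^alpha I and (-1)^beta I must be the same matrix, so alpha and beta share a parity.
Enumerate parity-matched pairs: 5*15 odd-odd plus 5*14 even-even gives 145.
Total: 145 irreducible-character components + 1 reducible (abelian) component = 146.

146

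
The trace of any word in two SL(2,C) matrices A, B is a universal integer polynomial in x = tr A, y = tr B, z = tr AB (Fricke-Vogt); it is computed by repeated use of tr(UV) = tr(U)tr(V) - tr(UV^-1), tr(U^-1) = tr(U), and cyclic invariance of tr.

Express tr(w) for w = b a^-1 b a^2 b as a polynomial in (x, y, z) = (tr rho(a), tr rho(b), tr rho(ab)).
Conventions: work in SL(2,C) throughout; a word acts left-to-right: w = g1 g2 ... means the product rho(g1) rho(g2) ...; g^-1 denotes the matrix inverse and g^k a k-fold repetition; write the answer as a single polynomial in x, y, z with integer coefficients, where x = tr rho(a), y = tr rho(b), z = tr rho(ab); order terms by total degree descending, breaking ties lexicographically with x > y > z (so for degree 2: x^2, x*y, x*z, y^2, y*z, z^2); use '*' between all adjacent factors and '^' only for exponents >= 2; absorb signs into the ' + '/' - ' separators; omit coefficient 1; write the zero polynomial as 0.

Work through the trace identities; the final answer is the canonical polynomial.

trace(b a b) = trace(b) * trace(a b) - trace(a) = y*z - x
trace(b^3 a) = trace(b) * trace(b a b) - trace(b a) = y^2*z - x*y - z
and trace(b^2) = trace(b) * trace(b) - trace(1) = y^2 - 2
trace(b^3) = trace(b) * trace(b^2) - trace(b) = y^3 - 3*y
next, trace(b a^2 b^2) = trace(a) * trace(b^3 a) - trace(b^3) = x*y^2*z - x^2*y - y^3 - x*z + 3*y
next, trace(a b a b) = trace(a b) * trace(a b) - trace(1)   [split at repeated a] = z^2 - 2
trace(a b a) = trace(a) * trace(b a) - trace(b) = x*z - y
trace(b^2 a b a) = trace(b) * trace(a b a b) - trace(a b a) = y*z^2 - x*z - y
and trace(b a^2 b^2 a) = trace(a) * trace(b^2 a b a) - trace(b^2 a b) = x*y*z^2 - x^2*z - y^2*z + z
trace(b a^-1 b a^2 b) = trace(b a^2 b^2) * trace(a) - trace(b a^2 b^2 a) = x^2*y^2*z - x^3*y - x*y^3 - x*y*z^2 + y^2*z + 3*x*y - z

x^2*y^2*z - x^3*y - x*y^3 - x*y*z^2 + y^2*z + 3*x*y - z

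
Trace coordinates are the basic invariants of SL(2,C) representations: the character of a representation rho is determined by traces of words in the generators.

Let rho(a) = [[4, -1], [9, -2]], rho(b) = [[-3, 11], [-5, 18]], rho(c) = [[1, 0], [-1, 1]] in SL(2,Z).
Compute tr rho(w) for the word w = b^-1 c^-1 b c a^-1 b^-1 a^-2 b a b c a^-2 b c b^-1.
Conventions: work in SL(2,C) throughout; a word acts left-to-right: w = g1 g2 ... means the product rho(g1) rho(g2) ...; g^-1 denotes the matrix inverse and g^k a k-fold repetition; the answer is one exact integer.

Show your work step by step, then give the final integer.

12416815838

rho(b^-1) = [[18, -11], [5, -3]]
... * rho(c^-1) = [[1, 0], [1, 1]]  ->  [[7, -11], [2, -3]]
... * rho(b) = [[-3, 11], [-5, 18]]  ->  [[34, -121], [9, -32]]
... * rho(c) = [[1, 0], [-1, 1]]  ->  [[155, -121], [41, -32]]
... * rho(a^-1) = [[-2, 1], [-9, 4]]  ->  [[779, -329], [206, -87]]
... * rho(b^-1) = [[18, -11], [5, -3]]  ->  [[12377, -7582], [3273, -2005]]
... * rho(a^-1) = [[-2, 1], [-9, 4]]  ->  [[43484, -17951], [11499, -4747]]
... * rho(a^-1) = [[-2, 1], [-9, 4]]  ->  [[74591, -28320], [19725, -7489]]
... * rho(b) = [[-3, 11], [-5, 18]]  ->  [[-82173, 310741], [-21730, 82173]]
... * rho(a) = [[4, -1], [9, -2]]  ->  [[2467977, -539309], [652637, -142616]]
... * rho(b) = [[-3, 11], [-5, 18]]  ->  [[-4707386, 17440185], [-1244831, 4611919]]
... * rho(c) = [[1, 0], [-1, 1]]  ->  [[-22147571, 17440185], [-5856750, 4611919]]
... * rho(a^-1) = [[-2, 1], [-9, 4]]  ->  [[-112666523, 47613169], [-29793771, 12590926]]
... * rho(a^-1) = [[-2, 1], [-9, 4]]  ->  [[-203185475, 77786153], [-53730792, 20569933]]
... * rho(b) = [[-3, 11], [-5, 18]]  ->  [[220625660, -834889471], [58342711, -220779918]]
... * rho(c) = [[1, 0], [-1, 1]]  ->  [[1055515131, -834889471], [279122629, -220779918]]
... * rho(b^-1) = [[18, -11], [5, -3]]  ->  [[14824825003, -9105998028], [3920307732, -2408009165]]
tr = 14824825003 + -2408009165 = 12416815838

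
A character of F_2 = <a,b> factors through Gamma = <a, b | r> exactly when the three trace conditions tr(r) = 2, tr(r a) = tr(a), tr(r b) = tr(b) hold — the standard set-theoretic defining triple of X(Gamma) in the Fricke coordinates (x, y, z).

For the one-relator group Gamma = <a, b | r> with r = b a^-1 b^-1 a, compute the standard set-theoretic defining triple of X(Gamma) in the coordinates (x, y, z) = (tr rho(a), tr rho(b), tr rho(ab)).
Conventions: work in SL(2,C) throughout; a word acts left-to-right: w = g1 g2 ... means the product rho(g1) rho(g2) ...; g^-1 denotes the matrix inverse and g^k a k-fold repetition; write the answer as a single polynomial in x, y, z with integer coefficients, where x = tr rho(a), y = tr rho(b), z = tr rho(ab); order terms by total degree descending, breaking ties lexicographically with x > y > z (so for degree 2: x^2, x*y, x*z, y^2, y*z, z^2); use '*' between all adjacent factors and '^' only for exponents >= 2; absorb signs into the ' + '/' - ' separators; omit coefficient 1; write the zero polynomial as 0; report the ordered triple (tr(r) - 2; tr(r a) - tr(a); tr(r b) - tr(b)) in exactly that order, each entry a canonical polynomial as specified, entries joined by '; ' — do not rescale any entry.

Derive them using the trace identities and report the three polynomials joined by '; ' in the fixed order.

-x*y*z + x^2 + y^2 + z^2 - 4; -x^2*y*z + x^3 + x*y^2 + x*z^2 - 4*x; -x*y^2*z + x^2*y + y^3 + y*z^2 - 4*y

use: tr(b a b) = tr(b)*tr(a b) - tr(a)  (reduce the b square) = y*z - x
apply: tr(b a b a) = tr(b a)*tr(b a) - tr(1)  (split on b) = z^2 - 2
tr(a b a^-1 b) = tr(b a b)*tr(a) - tr(b a b a)  (eliminate a^-1) = x*y*z - x^2 - z^2 + 2
apply: tr(b a^-1 b^-1 a) = tr(a b a^-1)*tr(b) - tr(a b a^-1 b)  (eliminate b^-1) = -x*y*z + x^2 + y^2 + z^2 - 2
use: tr(a^2) = tr(a)*tr(a) - tr(1) = x^2 - 2
apply: tr(b a^2) = tr(a)*tr(b a) - tr(b) = x*z - y
apply: tr(a^2 b a) = tr(a)*tr(b a^2) - tr(b a) = x^2*z - x*y - z
tr(a^2 b a b) = tr(a)*tr(b a b a) - tr(b a b) = x*z^2 - y*z - x
tr(b^-1 a^2 b a) = tr(a^2 b a)*tr(b) - tr(a^2 b a b) = x^2*y*z - x*y^2 - x*z^2 + x
tr(b a^-1 b^-1 a^2) = tr(b^-1 a^2 b)*tr(a) - tr(b^-1 a^2 b a) = -x^2*y*z + x^3 + x*y^2 + x*z^2 - 3*x
tr(b^2) = tr(b)*tr(b) - tr(1)   [square of b] = y^2 - 2
tr(a b^2 a) = tr(a)*tr(b^2 a) - tr(b^2)   [square of a] = x*y*z - x^2 - y^2 + 2
tr(a b^2 a b) = tr(b)*tr(a b a b) - tr(a b a)   [square of b] = y*z^2 - x*z - y
tr(b^-1 a b^2 a) = tr(a b^2 a)*tr(b) - tr(a b^2 a b)   [inverse elimination on b] = x*y^2*z - x^2*y - y^3 - y*z^2 + x*z + 3*y
tr(b a^-1 b^-1 a b) = tr(b^-1 a b^2)*tr(a) - tr(b^-1 a b^2 a)   [inverse elimination on a] = -x*y^2*z + x^2*y + y^3 + y*z^2 - 3*y
assemble the triple (tr(r) - 2; tr(r a) - x; tr(r b) - y)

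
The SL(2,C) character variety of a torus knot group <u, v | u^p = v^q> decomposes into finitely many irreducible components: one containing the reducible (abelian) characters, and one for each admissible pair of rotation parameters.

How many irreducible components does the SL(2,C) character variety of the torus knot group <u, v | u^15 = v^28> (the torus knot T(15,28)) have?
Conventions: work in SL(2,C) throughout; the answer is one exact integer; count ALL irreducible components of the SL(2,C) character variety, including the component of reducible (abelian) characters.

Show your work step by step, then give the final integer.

190

In the torus knot group T(15,28), u^15 = v^28 is central, so an irreducible representation sends it to +I or -I (Schur).
So on each irreducible component the traces are pinned: tr(u) = 2*cos(pi*alpha/15) with 1 <= alpha <= 14, tr(v) = 2*cos(pi*beta/28) with 1 <= beta <= 27.
Consistency of u^15 = (-1)^alpha I with v^28 = (-1)^beta I forces alpha = beta (mod 2).
count pairs: odd alpha (7 choices) x odd beta (14), plus even alpha (7) x even beta (13): 7*14 + 7*13 = 189.
components with irreducible characters: 189; plus the single component of reducible (abelian) characters: total 190.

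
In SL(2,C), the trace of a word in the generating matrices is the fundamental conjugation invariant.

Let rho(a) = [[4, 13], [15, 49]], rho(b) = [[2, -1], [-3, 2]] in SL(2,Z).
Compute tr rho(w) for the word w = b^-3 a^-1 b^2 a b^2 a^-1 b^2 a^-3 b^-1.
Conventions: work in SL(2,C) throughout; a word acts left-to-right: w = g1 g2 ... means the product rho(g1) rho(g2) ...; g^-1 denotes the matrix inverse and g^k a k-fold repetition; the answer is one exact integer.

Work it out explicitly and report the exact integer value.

rho(b^-1) = [[2, 1], [3, 2]]
... * rho(b^-1) = [[2, 1], [3, 2]]  ->  [[7, 4], [12, 7]]
... * rho(b^-1) = [[2, 1], [3, 2]]  ->  [[26, 15], [45, 26]]
... * rho(a^-1) = [[49, -13], [-15, 4]]  ->  [[1049, -278], [1815, -481]]
... * rho(b) = [[2, -1], [-3, 2]]  ->  [[2932, -1605], [5073, -2777]]
... * rho(b) = [[2, -1], [-3, 2]]  ->  [[10679, -6142], [18477, -10627]]
... * rho(a) = [[4, 13], [15, 49]]  ->  [[-49414, -162131], [-85497, -280522]]
... * rho(b) = [[2, -1], [-3, 2]]  ->  [[387565, -274848], [670572, -475547]]
... * rho(b) = [[2, -1], [-3, 2]]  ->  [[1599674, -937261], [2767785, -1621666]]
... * rho(a^-1) = [[49, -13], [-15, 4]]  ->  [[92442941, -24544806], [159946455, -42467869]]
... * rho(b) = [[2, -1], [-3, 2]]  ->  [[258520300, -141532553], [447296517, -244882193]]
... * rho(b) = [[2, -1], [-3, 2]]  ->  [[941638259, -541585406], [1629239613, -937060903]]
... * rho(a^-1) = [[49, -13], [-15, 4]]  ->  [[54264055781, -14407638991], [93888654582, -24928358581]]
... * rho(a^-1) = [[49, -13], [-15, 4]]  ->  [[2875053318134, -763063281117], [4974469453233, -1320265943890]]
... * rho(a^-1) = [[49, -13], [-15, 4]]  ->  [[152323561805321, -40427946260210], [263552992366767, -69949166667589]]
... * rho(b^-1) = [[2, 1], [3, 2]]  ->  [[183363284830012, 71467669284901], [317258484730767, 123654659031589]]
tr = 183363284830012 + 123654659031589 = 307017943861601

307017943861601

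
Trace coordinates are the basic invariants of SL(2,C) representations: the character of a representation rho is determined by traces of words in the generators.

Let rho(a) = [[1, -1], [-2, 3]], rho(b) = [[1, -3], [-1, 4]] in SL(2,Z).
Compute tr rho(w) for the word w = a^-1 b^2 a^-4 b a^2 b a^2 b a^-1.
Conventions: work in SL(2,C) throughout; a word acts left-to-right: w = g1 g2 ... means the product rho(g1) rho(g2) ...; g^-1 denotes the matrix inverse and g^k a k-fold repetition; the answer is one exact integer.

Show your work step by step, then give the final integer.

rho(a^-1) = [[3, 1], [2, 1]]
... * rho(b) = [[1, -3], [-1, 4]]  ->  [[2, -5], [1, -2]]
... * rho(b) = [[1, -3], [-1, 4]]  ->  [[7, -26], [3, -11]]
... * rho(a^-1) = [[3, 1], [2, 1]]  ->  [[-31, -19], [-13, -8]]
... * rho(a^-1) = [[3, 1], [2, 1]]  ->  [[-131, -50], [-55, -21]]
... * rho(a^-1) = [[3, 1], [2, 1]]  ->  [[-493, -181], [-207, -76]]
... * rho(a^-1) = [[3, 1], [2, 1]]  ->  [[-1841, -674], [-773, -283]]
... * rho(b) = [[1, -3], [-1, 4]]  ->  [[-1167, 2827], [-490, 1187]]
... * rho(a) = [[1, -1], [-2, 3]]  ->  [[-6821, 9648], [-2864, 4051]]
... * rho(a) = [[1, -1], [-2, 3]]  ->  [[-26117, 35765], [-10966, 15017]]
... * rho(b) = [[1, -3], [-1, 4]]  ->  [[-61882, 221411], [-25983, 92966]]
... * rho(a) = [[1, -1], [-2, 3]]  ->  [[-504704, 726115], [-211915, 304881]]
... * rho(a) = [[1, -1], [-2, 3]]  ->  [[-1956934, 2683049], [-821677, 1126558]]
... * rho(b) = [[1, -3], [-1, 4]]  ->  [[-4639983, 16602998], [-1948235, 6971263]]
... * rho(a^-1) = [[3, 1], [2, 1]]  ->  [[19286047, 11963015], [8097821, 5023028]]
tr = 19286047 + 5023028 = 24309075

24309075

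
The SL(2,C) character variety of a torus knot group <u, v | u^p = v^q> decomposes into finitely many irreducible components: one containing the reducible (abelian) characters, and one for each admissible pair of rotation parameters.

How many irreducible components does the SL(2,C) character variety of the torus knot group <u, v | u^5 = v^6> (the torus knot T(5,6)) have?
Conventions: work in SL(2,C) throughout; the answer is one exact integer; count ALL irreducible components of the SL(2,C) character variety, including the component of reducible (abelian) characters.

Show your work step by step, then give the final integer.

For T(5,6): irreducibility forces the central element u^5 = v^6 to one of +I, -I.
This locks tr(u) to 2*cos(pi*alpha/5), alpha in 1..4, and tr(v) to 2*cos(pi*beta/6), beta in 1..5, on each component of irreducible characters.
u^5 = (-1)^alpha I and v^6 = (-1)^beta I must agree, so alpha and beta have equal parity.
Counting: 2 odd alphas x 3 odd betas + 2 even alphas x 2 even betas = 6 + 4 = 10.
That is 10 components of irreducible characters, and with the reducible (abelian) component the total is 11.

11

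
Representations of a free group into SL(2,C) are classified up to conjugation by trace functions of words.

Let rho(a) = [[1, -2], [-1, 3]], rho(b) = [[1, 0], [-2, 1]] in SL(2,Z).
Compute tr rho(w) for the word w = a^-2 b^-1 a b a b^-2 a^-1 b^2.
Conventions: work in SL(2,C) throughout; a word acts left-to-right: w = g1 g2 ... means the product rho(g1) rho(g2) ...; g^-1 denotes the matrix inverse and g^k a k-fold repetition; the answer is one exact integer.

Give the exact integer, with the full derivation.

4420

rho(a^-1) = [[3, 2], [1, 1]]
... * rho(a^-1) = [[3, 2], [1, 1]]  ->  [[11, 8], [4, 3]]
... * rho(b^-1) = [[1, 0], [2, 1]]  ->  [[27, 8], [10, 3]]
... * rho(a) = [[1, -2], [-1, 3]]  ->  [[19, -30], [7, -11]]
... * rho(b) = [[1, 0], [-2, 1]]  ->  [[79, -30], [29, -11]]
... * rho(a) = [[1, -2], [-1, 3]]  ->  [[109, -248], [40, -91]]
... * rho(b^-1) = [[1, 0], [2, 1]]  ->  [[-387, -248], [-142, -91]]
... * rho(b^-1) = [[1, 0], [2, 1]]  ->  [[-883, -248], [-324, -91]]
... * rho(a^-1) = [[3, 2], [1, 1]]  ->  [[-2897, -2014], [-1063, -739]]
... * rho(b) = [[1, 0], [-2, 1]]  ->  [[1131, -2014], [415, -739]]
... * rho(b) = [[1, 0], [-2, 1]]  ->  [[5159, -2014], [1893, -739]]
tr = 5159 + -739 = 4420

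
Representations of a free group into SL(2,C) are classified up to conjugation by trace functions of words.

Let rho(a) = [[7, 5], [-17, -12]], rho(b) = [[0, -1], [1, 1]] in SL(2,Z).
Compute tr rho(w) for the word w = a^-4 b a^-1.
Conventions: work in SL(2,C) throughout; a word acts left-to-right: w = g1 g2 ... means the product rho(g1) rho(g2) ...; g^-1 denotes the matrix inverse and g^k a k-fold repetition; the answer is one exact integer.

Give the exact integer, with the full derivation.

-8150

rho(a^-1) = [[-12, -5], [17, 7]]
... * rho(a^-1) = [[-12, -5], [17, 7]]  ->  [[59, 25], [-85, -36]]
... * rho(a^-1) = [[-12, -5], [17, 7]]  ->  [[-283, -120], [408, 173]]
... * rho(a^-1) = [[-12, -5], [17, 7]]  ->  [[1356, 575], [-1955, -829]]
... * rho(b) = [[0, -1], [1, 1]]  ->  [[575, -781], [-829, 1126]]
... * rho(a^-1) = [[-12, -5], [17, 7]]  ->  [[-20177, -8342], [29090, 12027]]
tr = -20177 + 12027 = -8150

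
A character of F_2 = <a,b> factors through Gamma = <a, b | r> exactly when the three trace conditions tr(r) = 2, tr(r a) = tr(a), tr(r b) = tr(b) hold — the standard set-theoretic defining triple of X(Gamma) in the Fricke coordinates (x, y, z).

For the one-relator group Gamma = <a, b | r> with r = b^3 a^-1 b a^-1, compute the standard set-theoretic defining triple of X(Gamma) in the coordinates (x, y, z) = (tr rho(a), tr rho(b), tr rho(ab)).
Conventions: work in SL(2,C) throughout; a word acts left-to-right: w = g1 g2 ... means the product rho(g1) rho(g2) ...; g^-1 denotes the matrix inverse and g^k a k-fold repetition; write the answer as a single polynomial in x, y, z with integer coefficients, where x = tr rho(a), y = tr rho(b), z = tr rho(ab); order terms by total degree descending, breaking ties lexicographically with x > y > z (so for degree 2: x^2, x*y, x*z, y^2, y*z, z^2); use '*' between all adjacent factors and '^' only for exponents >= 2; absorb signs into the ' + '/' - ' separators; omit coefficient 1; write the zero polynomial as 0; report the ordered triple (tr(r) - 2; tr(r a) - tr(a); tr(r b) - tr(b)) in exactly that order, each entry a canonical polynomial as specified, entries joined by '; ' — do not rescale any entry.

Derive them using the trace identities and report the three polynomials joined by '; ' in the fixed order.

apply: tr(b^2) = tr(b) * tr(b) - tr(1)   [square of b] = y^2 - 2
use: tr(b^3) = tr(b) * tr(b^2) - tr(b)   [square of b] = y^3 - 3*y
tr(b^4) = tr(b) * tr(b^3) - tr(b^2)   [square of b] = y^4 - 4*y^2 + 2
tr(b a b) = tr(b) * tr(a b) - tr(a)   [square of b] = y*z - x
apply: tr(b^2 a b) = tr(b) * tr(b a b) - tr(b a)   [square of b] = y^2*z - x*y - z
apply: tr(b^4 a) = tr(b) * tr(b^2 a b) - tr(b^2 a)   [square of b] = y^3*z - x*y^2 - 2*y*z + x
tr(b^3 a^-1 b) = tr(b^4) * tr(a) - tr(b^4 a)   [inverse elimination on a] = x*y^4 - y^3*z - 3*x*y^2 + 2*y*z + x
use: tr(a b a b) = tr(b a) * tr(b a) - tr(1)   [split at a repeated b] = z^2 - 2
apply: tr(a b a) = tr(a) * tr(b a) - tr(b)   [square of a] = x*z - y
tr(a b a b^2) = tr(b) * tr(a b a b) - tr(a b a)   [square of b] = y*z^2 - x*z - y
use: tr(b a b^3 a) = tr(b) * tr(a b a b^2) - tr(a b a b)   [square of b] = y^2*z^2 - x*y*z - y^2 - z^2 + 2
use: tr(b^3 a^-1 b a) = tr(b a b^3) * tr(a) - tr(b a b^3 a)   [inverse elimination on a] = x*y^3*z - x^2*y^2 - y^2*z^2 - x*y*z + x^2 + y^2 + z^2 - 2
use: tr(b^3 a^-1 b a^-1) = tr(b^3 a^-1 b) * tr(a) - tr(b^3 a^-1 b a)   [inverse elimination on a] = x^2*y^4 - 2*x*y^3*z - 2*x^2*y^2 + y^2*z^2 + 3*x*y*z - y^2 - z^2 + 2
tr(b^5) = tr(b) * tr(b^4) - tr(b^3)   [square of b] = y^5 - 5*y^3 + 5*y
tr(b^5 a) = tr(b) * tr(b^2 a b^2) - tr(b^2 a b)   [square of b] = y^4*z - x*y^3 - 3*y^2*z + 2*x*y + z
tr(b^4 a^-1 b) = tr(b^5) * tr(a) - tr(b^5 a)   [inverse elimination on a] = x*y^5 - y^4*z - 4*x*y^3 + 3*y^2*z + 3*x*y - z
tr(b a b^4 a) = tr(b) * tr(b^2 a b a b) - tr(b^2 a b a)   [square of b] = y^3*z^2 - x*y^2*z - y^3 - 2*y*z^2 + x*z + 3*y
apply: tr(b^4 a^-1 b a) = tr(b a b^4) * tr(a) - tr(b a b^4 a)   [inverse elimination on a] = x*y^4*z - x^2*y^3 - y^3*z^2 - 2*x*y^2*z + 2*x^2*y + y^3 + 2*y*z^2 - 3*y
tr(b^3 a^-1 b a^-1 b) = tr(b^4 a^-1 b) * tr(a) - tr(b^4 a^-1 b a)   [inverse elimination on a] = x^2*y^5 - 2*x*y^4*z - 3*x^2*y^3 + y^3*z^2 + 5*x*y^2*z + x^2*y - y^3 - 2*y*z^2 - x*z + 3*y
assemble the triple (tr(r) - 2; tr(r a) - x; tr(r b) - y)

x^2*y^4 - 2*x*y^3*z - 2*x^2*y^2 + y^2*z^2 + 3*x*y*z - y^2 - z^2; x*y^4 - y^3*z - 3*x*y^2 + 2*y*z; x^2*y^5 - 2*x*y^4*z - 3*x^2*y^3 + y^3*z^2 + 5*x*y^2*z + x^2*y - y^3 - 2*y*z^2 - x*z + 2*y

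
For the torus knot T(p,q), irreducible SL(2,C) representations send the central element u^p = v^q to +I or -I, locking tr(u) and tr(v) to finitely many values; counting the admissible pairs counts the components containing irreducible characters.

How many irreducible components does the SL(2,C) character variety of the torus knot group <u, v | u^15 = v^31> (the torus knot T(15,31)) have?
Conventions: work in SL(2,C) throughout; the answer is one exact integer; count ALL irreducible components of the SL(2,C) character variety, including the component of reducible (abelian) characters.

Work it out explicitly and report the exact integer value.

211

In the torus knot group T(15,31), u^15 = v^31 is central, so an irreducible representation sends it to +I or -I (Schur).
This locks tr(u) to 2*cos(pi*alpha/15), alpha in 1..14, and tr(v) to 2*cos(pi*beta/31), beta in 1..30, on each component of irreducible characters.
Consistency of u^15 = (-1)^alpha I with v^31 = (-1)^beta I forces alpha = beta (mod 2).
Enumerate parity-matched pairs: 7*15 odd-odd plus 7*15 even-even gives 210.
Total: 210 irreducible-character components + 1 reducible (abelian) component = 211.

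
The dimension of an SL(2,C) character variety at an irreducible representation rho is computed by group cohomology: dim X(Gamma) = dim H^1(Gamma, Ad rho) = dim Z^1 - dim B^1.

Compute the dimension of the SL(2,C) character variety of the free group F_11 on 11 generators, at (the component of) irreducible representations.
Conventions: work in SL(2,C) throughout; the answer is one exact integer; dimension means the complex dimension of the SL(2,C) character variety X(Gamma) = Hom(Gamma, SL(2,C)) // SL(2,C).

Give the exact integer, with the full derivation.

30

Gamma = F_11 has 11 generators and no relators.
A cocycle picks one sl_2 vector per generator freely, giving dim Z^1 = 3*11 = 33.
dim B^1 = 3: the coboundary map is injective because an irreducible image has centralizer 0 in sl_2.
Therefore dim X = 33 - 3 = 30.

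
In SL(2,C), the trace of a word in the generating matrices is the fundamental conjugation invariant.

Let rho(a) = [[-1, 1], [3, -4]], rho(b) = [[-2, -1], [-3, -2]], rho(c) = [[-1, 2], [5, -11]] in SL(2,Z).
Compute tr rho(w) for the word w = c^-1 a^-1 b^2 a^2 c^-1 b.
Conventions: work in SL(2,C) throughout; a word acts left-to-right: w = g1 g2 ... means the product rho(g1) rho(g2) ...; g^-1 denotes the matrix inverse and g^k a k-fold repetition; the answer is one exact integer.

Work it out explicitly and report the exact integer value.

rho(c^-1) = [[-11, -2], [-5, -1]]
... * rho(a^-1) = [[-4, -1], [-3, -1]]  ->  [[50, 13], [23, 6]]
... * rho(b) = [[-2, -1], [-3, -2]]  ->  [[-139, -76], [-64, -35]]
... * rho(b) = [[-2, -1], [-3, -2]]  ->  [[506, 291], [233, 134]]
... * rho(a) = [[-1, 1], [3, -4]]  ->  [[367, -658], [169, -303]]
... * rho(a) = [[-1, 1], [3, -4]]  ->  [[-2341, 2999], [-1078, 1381]]
... * rho(c^-1) = [[-11, -2], [-5, -1]]  ->  [[10756, 1683], [4953, 775]]
... * rho(b) = [[-2, -1], [-3, -2]]  ->  [[-26561, -14122], [-12231, -6503]]
tr = -26561 + -6503 = -33064

-33064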